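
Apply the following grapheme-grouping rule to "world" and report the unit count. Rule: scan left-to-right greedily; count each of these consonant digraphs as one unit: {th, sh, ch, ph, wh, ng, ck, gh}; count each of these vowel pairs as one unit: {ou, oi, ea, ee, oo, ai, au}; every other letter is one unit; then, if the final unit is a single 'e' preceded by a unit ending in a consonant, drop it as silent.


Word: "world" (5 letters)
Left-to-right scan:
  (1) 'w' (letter)
  (2) 'o' (letter)
  (3) 'r' (letter)
  (4) 'l' (letter)
  (5) 'd' (letter)
Units from scan: 5
Sound units = 5 units


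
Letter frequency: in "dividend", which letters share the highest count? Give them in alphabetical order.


Word: "dividend"
Letter counts:
  'd': 3
  'e': 1
  'i': 2
  'n': 1
  'v': 1
Maximum count = 3
Most frequent = 'd' (3 times each)


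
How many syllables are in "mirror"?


Word: "mirror"
Syllable breakdown: mir / ror
Counting: 2 parts
= 2 syllables


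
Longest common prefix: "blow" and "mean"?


Word 1: "blow"
Word 2: "mean"
Comparing from start:
  Pos 0: 'b' != 'm' (stop)
LCP = "" (length 0)


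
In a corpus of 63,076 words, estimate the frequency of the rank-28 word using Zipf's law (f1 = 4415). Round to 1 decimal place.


Zipf's law: f(r) = f(1) / r
f(1) = 4415
f(28) = 4415 / 28
= 157.7 occurrences


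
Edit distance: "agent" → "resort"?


Word 1: "agent" (length 5)
Word 2: "resort" (length 6)
One optimal edit sequence (insert/delete/substitute each cost 1):
  1. insert 'r'  (+1)
  2. substitute 'a' -> 'e'  (+1)
  3. substitute 'g' -> 's'  (+1)
  4. substitute 'e' -> 'o'  (+1)
  5. substitute 'n' -> 'r'  (+1)
  6. keep 't'
Total edit operations: 5
Edit distance = 5


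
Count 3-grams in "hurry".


Word: "hurry" (length 5)
Number of 3-grams = length - 3 + 1 = 5 - 3 + 1
= 3


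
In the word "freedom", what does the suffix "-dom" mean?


Suffix: -dom
Example: freedom = free + -dom
Meaning = state / realm


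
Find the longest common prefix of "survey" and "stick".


Word 1: "survey"
Word 2: "stick"
Comparing from start:
  Pos 0: 's' == 's'
  Pos 1: 'u' != 't' (stop)
LCP = "s" (length 1)


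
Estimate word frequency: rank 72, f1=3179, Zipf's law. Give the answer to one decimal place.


Zipf's law: f(r) = f(1) / r
f(1) = 3179
f(72) = 3179 / 72
= 44.2 occurrences


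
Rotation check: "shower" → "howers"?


Word: "shower", Candidate: "howers"
Method: check if candidate is substring of word+word
"showershower" contains "howers"? Yes
Is rotation = Yes


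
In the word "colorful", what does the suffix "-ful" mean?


Suffix: -ful
Example: colorful (color + -ful)
Meaning = full of


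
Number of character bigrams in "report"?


Word: "report" (length 6)
Number of 2-grams = length - 2 + 1 = 6 - 2 + 1
= 5


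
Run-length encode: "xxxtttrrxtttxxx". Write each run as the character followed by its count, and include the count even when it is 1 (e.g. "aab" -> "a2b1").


String: "xxxtttrrxtttxxx"
Scanning for consecutive runs:
  'x' x 3
  't' x 3
  'r' x 2
  'x' x 1
  't' x 3
  'x' x 3
RLE = "x3t3r2x1t3x3"


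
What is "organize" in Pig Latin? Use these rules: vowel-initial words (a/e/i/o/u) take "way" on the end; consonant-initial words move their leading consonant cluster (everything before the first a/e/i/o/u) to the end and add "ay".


Word: "organize"
Starts with vowel → add 'way'
Pig Latin = "organizeway"


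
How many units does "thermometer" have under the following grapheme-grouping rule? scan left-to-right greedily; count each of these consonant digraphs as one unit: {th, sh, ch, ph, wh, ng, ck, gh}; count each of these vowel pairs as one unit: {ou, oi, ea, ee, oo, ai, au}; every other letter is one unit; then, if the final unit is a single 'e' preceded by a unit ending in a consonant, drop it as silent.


Word: "thermometer" (11 letters)
Left-to-right scan:
  [1] 'th' (digraph)
  [2] 'e' (letter)
  [3] 'r' (letter)
  [4] 'm' (letter)
  [5] 'o' (letter)
  [6] 'm' (letter)
  [7] 'e' (letter)
  [8] 't' (letter)
  [9] 'e' (letter)
  [10] 'r' (letter)
Units from scan: 10
Sound units = 10 units


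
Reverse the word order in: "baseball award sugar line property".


Original: "baseball award sugar line property"
Words (1..n): baseball | award | sugar | line | property
Reversed (n..1): property | line | sugar | award | baseball
Result = "property line sugar award baseball"


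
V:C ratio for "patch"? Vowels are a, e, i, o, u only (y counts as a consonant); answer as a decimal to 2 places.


Word: "patch"
Vowels (a,e,i,o,u): 1
Consonants: 4
Ratio = 1/4
= 0.25


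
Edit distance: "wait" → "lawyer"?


Word 1: "wait" (length 4)
Word 2: "lawyer" (length 6)
One optimal edit sequence (insert/delete/substitute each cost 1):
  1. insert 'l'  (+1)
  2. insert 'a'  (+1)
  3. keep 'w'
  4. substitute 'a' -> 'y'  (+1)
  5. substitute 'i' -> 'e'  (+1)
  6. substitute 't' -> 'r'  (+1)
Total edit operations: 5
Edit distance = 5


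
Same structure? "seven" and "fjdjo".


Pattern of "seven": [0, 1, 2, 1, 3]
Pattern of "fjdjo": [0, 1, 2, 1, 3]
Patterns match
Same pattern = Yes


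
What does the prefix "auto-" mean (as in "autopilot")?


Prefix: auto-
Example: autopilot = auto- + pilot
Meaning = self


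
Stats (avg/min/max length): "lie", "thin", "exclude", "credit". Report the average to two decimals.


Lengths: "lie"=3, "thin"=4, "exclude"=7, "credit"=6
Sum = 20, Count = 4
Average = 20/4 = 5.00
= avg=5.00, min=3, max=7


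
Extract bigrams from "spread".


Word: "spread" (length 6)
Number of bigrams = 6 - 2 + 1 = 5
  Position 0: "sp"
  Position 1: "pr"
  Position 2: "re"
  Position 3: "ea"
  Position 4: "ad"
Bigrams = "sp", "pr", "re", "ea", "ad"


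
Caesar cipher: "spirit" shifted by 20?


Word: "spirit"
Shift: 20
Each letter → (letter + shift) mod 26:
  's' (18) + 20 = 12 → 'm'
  'p' (15) + 20 = 9 → 'j'
  'i' (8) + 20 = 2 → 'c'
  'r' (17) + 20 = 11 → 'l'
  'i' (8) + 20 = 2 → 'c'
  't' (19) + 20 = 13 → 'n'
Result = "mjclcn"


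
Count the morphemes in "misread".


Word: "misread"
Morphemes: mis- / read
Each morpheme carries meaning
= 2 morphemes


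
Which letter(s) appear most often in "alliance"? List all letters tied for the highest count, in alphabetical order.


Word: "alliance"
Letter counts:
  'a': 2
  'c': 1
  'e': 1
  'i': 1
  'l': 2
  'n': 1
Maximum count = 2
Most frequent = 'a', 'l' (2 times each)


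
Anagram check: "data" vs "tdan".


Word 1: "data" → sorted: aadt
Word 2: "tdan" → sorted: adnt
Same letters? aadt != adnt
Anagram = No


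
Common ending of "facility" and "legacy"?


Word 1: "facility"
Word 2: "legacy"
Comparing from end:
  Pos -1: 'y' == 'y'
  Pos -2: 't' != 'c' (stop)
LCS = "y" (length 1)


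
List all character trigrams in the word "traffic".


Word: "traffic" (length 7)
Number of trigrams = 7 - 3 + 1 = 5
  Position 0: "tra"
  Position 1: "raf"
  Position 2: "aff"
  Position 3: "ffi"
  Position 4: "fic"
Trigrams = "tra", "raf", "aff", "ffi", "fic"


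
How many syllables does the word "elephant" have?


Word: "elephant"
Syllable breakdown: el · e · phant
Counting: 3 parts
= 3 syllables


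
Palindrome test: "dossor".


Word: "dossor"
Reversed: "rossod"
Forward == Backward? dossor != rossod
Palindrome = No


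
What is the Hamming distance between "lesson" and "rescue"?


Comparing character by character (same length = 6):
  Pos 0: 'l' vs 'r' !=
  Pos 1: 'e' vs 'e' =
  Pos 2: 's' vs 's' =
  Pos 3: 's' vs 'c' !=
  Pos 4: 'o' vs 'u' !=
  Pos 5: 'n' vs 'e' !=
Hamming distance = 4


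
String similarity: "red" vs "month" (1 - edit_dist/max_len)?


Word 1: "red" (length 3)
Word 2: "month" (length 5)
One optimal edit sequence:
  1. insert 'm'  (+1)
  2. insert 'o'  (+1)
  3. substitute 'r' -> 'n'  (+1)
  4. substitute 'e' -> 't'  (+1)
  5. substitute 'd' -> 'h'  (+1)
Edit distance = 5
Max length = max(3, 5) = 5
Similarity = 1 - 5/5
= 0.0000


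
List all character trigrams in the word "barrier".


Word: "barrier" (length 7)
Number of trigrams = 7 - 3 + 1 = 5
  Position 0: "bar"
  Position 1: "arr"
  Position 2: "rri"
  Position 3: "rie"
  Position 4: "ier"
Trigrams = "bar", "arr", "rri", "rie", "ier"


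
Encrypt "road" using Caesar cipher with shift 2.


Word: "road"
Shift: 2
Each letter → (letter + shift) mod 26:
  'r' (17) + 2 = 19 → 't'
  'o' (14) + 2 = 16 → 'q'
  'a' (0) + 2 = 2 → 'c'
  'd' (3) + 2 = 5 → 'f'
Result = "tqcf"


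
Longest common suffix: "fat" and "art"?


Word 1: "fat"
Word 2: "art"
Comparing from end:
  Pos -1: 't' == 't'
  Pos -2: 'a' != 'r' (stop)
LCS = "t" (length 1)


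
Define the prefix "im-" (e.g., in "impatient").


Prefix: im-
Example: impatient = im- + patient
Meaning = not / into


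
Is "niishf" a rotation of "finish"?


Word: "finish", Candidate: "niishf"
Method: check if candidate is substring of word+word
"finishfinish" contains "niishf"? No
Is rotation = No


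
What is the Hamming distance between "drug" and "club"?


Comparing character by character (same length = 4):
  Pos 0: 'd' vs 'c' !=
  Pos 1: 'r' vs 'l' !=
  Pos 2: 'u' vs 'u' =
  Pos 3: 'g' vs 'b' !=
Hamming distance = 3


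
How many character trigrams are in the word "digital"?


Word: "digital" (length 7)
Number of 3-grams = length - 3 + 1 = 7 - 3 + 1
= 5


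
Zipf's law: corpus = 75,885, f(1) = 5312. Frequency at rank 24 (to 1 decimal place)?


Zipf's law: f(r) = f(1) / r
f(1) = 5312
f(24) = 5312 / 24
= 221.3 occurrences


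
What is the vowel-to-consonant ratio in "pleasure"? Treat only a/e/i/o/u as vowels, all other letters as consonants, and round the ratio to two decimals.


Word: "pleasure"
Vowels (a,e,i,o,u): 4
Consonants: 4
Ratio = 4/4
= 1.00


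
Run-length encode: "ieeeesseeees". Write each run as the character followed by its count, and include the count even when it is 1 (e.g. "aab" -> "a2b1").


String: "ieeeesseeees"
Scanning for consecutive runs:
  'i' x 1
  'e' x 4
  's' x 2
  'e' x 4
  's' x 1
RLE = "i1e4s2e4s1"


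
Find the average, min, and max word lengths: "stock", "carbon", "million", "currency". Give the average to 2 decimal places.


Lengths: "stock"=5, "carbon"=6, "million"=7, "currency"=8
Sum = 26, Count = 4
Average = 26/4 = 6.50
= avg=6.50, min=5, max=8


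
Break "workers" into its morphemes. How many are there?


Word: "workers"
Morphemes: work + -er + -s
Each morpheme carries meaning
= 3 morphemes


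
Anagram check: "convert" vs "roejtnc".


Word 1: "convert" → sorted: cenortv
Word 2: "roejtnc" → sorted: cejnort
Same letters? cenortv != cejnort
Anagram = No


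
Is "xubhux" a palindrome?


Word: "xubhux"
Reversed: "xuhbux"
Forward == Backward? xubhux != xuhbux
Palindrome = No


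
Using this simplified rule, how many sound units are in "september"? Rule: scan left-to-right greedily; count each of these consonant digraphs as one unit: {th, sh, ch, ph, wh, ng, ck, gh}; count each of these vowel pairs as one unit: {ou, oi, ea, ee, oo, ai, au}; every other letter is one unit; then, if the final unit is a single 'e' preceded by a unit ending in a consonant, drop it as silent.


Word: "september" (9 letters)
Left-to-right scan:
  (1) 's' (letter)
  (2) 'e' (letter)
  (3) 'p' (letter)
  (4) 't' (letter)
  (5) 'e' (letter)
  (6) 'm' (letter)
  (7) 'b' (letter)
  (8) 'e' (letter)
  (9) 'r' (letter)
Units from scan: 9
Sound units = 9 units


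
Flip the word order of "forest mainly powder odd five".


Original: "forest mainly powder odd five"
Words (1..n): forest | mainly | powder | odd | five
Reversed (n..1): five | odd | powder | mainly | forest
Result = "five odd powder mainly forest"


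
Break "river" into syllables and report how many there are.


Word: "river"
Syllable breakdown: riv / er
Counting: 2 parts
= 2 syllables


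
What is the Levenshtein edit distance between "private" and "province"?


Word 1: "private" (length 7)
Word 2: "province" (length 8)
One optimal edit sequence (insert/delete/substitute each cost 1):
  1. keep 'p'
  2. keep 'r'
  3. substitute 'i' -> 'o'  (+1)
  4. keep 'v'
  5. insert 'i'  (+1)
  6. substitute 'a' -> 'n'  (+1)
  7. substitute 't' -> 'c'  (+1)
  8. keep 'e'
Total edit operations: 4
Edit distance = 4


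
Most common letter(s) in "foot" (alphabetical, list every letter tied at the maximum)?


Word: "foot"
Letter counts:
  'f': 1
  'o': 2
  't': 1
Maximum count = 2
Most frequent = 'o' (2 times each)


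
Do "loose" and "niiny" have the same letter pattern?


Pattern of "loose": [0, 1, 1, 2, 3]
Pattern of "niiny": [0, 1, 1, 0, 2]
Patterns do not match
Same pattern = No


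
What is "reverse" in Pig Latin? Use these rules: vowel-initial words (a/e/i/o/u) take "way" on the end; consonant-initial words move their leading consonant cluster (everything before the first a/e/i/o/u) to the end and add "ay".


Word: "reverse"
Starts with consonant(s) → move to end, add 'ay'
Consonant cluster: "r"
Pig Latin = "everseray"


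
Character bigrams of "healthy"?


Word: "healthy" (length 7)
Number of bigrams = 7 - 2 + 1 = 6
  Position 0: "he"
  Position 1: "ea"
  Position 2: "al"
  Position 3: "lt"
  Position 4: "th"
  Position 5: "hy"
Bigrams = "he", "ea", "al", "lt", "th", "hy"


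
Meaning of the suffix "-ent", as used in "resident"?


Suffix: -ent
Example: resident = reside + -ent, with a spelling change
Meaning = one who / that which


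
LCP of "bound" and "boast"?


Word 1: "bound"
Word 2: "boast"
Comparing from start:
  Pos 0: 'b' == 'b'
  Pos 1: 'o' == 'o'
  Pos 2: 'u' != 'a' (stop)
LCP = "bo" (length 2)


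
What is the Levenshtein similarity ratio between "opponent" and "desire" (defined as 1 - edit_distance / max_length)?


Word 1: "opponent" (length 8)
Word 2: "desire" (length 6)
One optimal edit sequence:
  1. substitute 'o' -> 'd'  (+1)
  2. substitute 'p' -> 'e'  (+1)
  3. substitute 'p' -> 's'  (+1)
  4. substitute 'o' -> 'i'  (+1)
  5. substitute 'n' -> 'r'  (+1)
  6. keep 'e'
  7. delete 'n'  (+1)
  8. delete 't'  (+1)
Edit distance = 7
Max length = max(8, 6) = 8
Similarity = 1 - 7/8
= 0.1250


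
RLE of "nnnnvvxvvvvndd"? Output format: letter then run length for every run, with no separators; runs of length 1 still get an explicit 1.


String: "nnnnvvxvvvvndd"
Scanning for consecutive runs:
  'n' x 4
  'v' x 2
  'x' x 1
  'v' x 4
  'n' x 1
  'd' x 2
RLE = "n4v2x1v4n1d2"


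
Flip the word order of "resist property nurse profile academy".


Original: "resist property nurse profile academy"
Words (1..n): resist | property | nurse | profile | academy
Reversed (n..1): academy | profile | nurse | property | resist
Result = "academy profile nurse property resist"


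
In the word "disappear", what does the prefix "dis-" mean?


Prefix: dis-
Example: disappear (dis- + appear)
Meaning = not / opposite


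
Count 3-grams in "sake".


Word: "sake" (length 4)
Number of 3-grams = length - 3 + 1 = 4 - 3 + 1
= 2


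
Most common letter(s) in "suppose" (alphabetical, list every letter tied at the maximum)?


Word: "suppose"
Letter counts:
  'e': 1
  'o': 1
  'p': 2
  's': 2
  'u': 1
Maximum count = 2
Most frequent = 'p', 's' (2 times each)


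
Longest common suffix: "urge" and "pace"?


Word 1: "urge"
Word 2: "pace"
Comparing from end:
  Pos -1: 'e' == 'e'
  Pos -2: 'g' != 'c' (stop)
LCS = "e" (length 1)


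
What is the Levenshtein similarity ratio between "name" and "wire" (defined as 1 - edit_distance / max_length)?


Word 1: "name" (length 4)
Word 2: "wire" (length 4)
One optimal edit sequence:
  1. substitute 'n' -> 'w'  (+1)
  2. substitute 'a' -> 'i'  (+1)
  3. substitute 'm' -> 'r'  (+1)
  4. keep 'e'
Edit distance = 3
Max length = max(4, 4) = 4
Similarity = 1 - 3/4
= 0.2500


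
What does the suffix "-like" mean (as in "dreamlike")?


Suffix: -like
Example: dreamlike = dream + -like
Meaning = resembling


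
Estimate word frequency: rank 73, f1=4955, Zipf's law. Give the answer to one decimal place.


Zipf's law: f(r) = f(1) / r
f(1) = 4955
f(73) = 4955 / 73
= 67.9 occurrences


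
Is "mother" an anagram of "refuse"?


Word 1: "refuse" → sorted: eefrsu
Word 2: "mother" → sorted: ehmort
Same letters? eefrsu != ehmort
Anagram = No


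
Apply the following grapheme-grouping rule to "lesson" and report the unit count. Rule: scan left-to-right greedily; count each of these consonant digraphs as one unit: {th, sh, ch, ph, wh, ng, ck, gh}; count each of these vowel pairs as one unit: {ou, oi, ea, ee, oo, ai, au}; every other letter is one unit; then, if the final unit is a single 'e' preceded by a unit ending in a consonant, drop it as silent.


Word: "lesson" (6 letters)
Left-to-right scan:
  (1) 'l' (letter)
  (2) 'e' (letter)
  (3) 's' (letter)
  (4) 's' (letter)
  (5) 'o' (letter)
  (6) 'n' (letter)
Units from scan: 6
Sound units = 6 units


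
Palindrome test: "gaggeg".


Word: "gaggeg"
Reversed: "geggag"
Forward == Backward? gaggeg != geggag
Palindrome = No


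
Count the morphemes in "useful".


Word: "useful"
Morphemes: use + -ful
Each morpheme carries meaning
= 2 morphemes


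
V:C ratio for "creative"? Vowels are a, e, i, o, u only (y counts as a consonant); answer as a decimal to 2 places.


Word: "creative"
Vowels (a,e,i,o,u): 4
Consonants: 4
Ratio = 4/4
= 1.00


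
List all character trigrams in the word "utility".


Word: "utility" (length 7)
Number of trigrams = 7 - 3 + 1 = 5
  Position 0: "uti"
  Position 1: "til"
  Position 2: "ili"
  Position 3: "lit"
  Position 4: "ity"
Trigrams = "uti", "til", "ili", "lit", "ity"


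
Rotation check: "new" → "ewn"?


Word: "new", Candidate: "ewn"
Method: check if candidate is substring of word+word
"newnew" contains "ewn"? Yes
Is rotation = Yes


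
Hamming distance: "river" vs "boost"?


Comparing character by character (same length = 5):
  Pos 0: 'r' vs 'b' !=
  Pos 1: 'i' vs 'o' !=
  Pos 2: 'v' vs 'o' !=
  Pos 3: 'e' vs 's' !=
  Pos 4: 'r' vs 't' !=
Hamming distance = 5


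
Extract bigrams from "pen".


Word: "pen" (length 3)
Number of bigrams = 3 - 2 + 1 = 2
  Position 0: "pe"
  Position 1: "en"
Bigrams = "pe", "en"


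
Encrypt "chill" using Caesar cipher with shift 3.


Word: "chill"
Shift: 3
Each letter → (letter + shift) mod 26:
  'c' (2) + 3 = 5 → 'f'
  'h' (7) + 3 = 10 → 'k'
  'i' (8) + 3 = 11 → 'l'
  'l' (11) + 3 = 14 → 'o'
  'l' (11) + 3 = 14 → 'o'
Result = "fkloo"


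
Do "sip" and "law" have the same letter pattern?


Pattern of "sip": [0, 1, 2]
Pattern of "law": [0, 1, 2]
Patterns match
Same pattern = Yes


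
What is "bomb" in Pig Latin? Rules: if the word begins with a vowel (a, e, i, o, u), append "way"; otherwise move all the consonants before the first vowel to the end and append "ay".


Word: "bomb"
Starts with consonant(s) → move to end, add 'ay'
Consonant cluster: "b"
Pig Latin = "ombbay"


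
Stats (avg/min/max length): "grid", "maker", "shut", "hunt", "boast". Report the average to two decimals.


Lengths: "grid"=4, "maker"=5, "shut"=4, "hunt"=4, "boast"=5
Sum = 22, Count = 5
Average = 22/5 = 4.40
= avg=4.40, min=4, max=5


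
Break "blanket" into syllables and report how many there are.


Word: "blanket"
Syllable breakdown: blan · ket
Counting: 2 parts
= 2 syllables


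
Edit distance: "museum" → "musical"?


Word 1: "museum" (length 6)
Word 2: "musical" (length 7)
One optimal edit sequence (insert/delete/substitute each cost 1):
  1. keep 'm'
  2. keep 'u'
  3. keep 's'
  4. insert 'i'  (+1)
  5. substitute 'e' -> 'c'  (+1)
  6. substitute 'u' -> 'a'  (+1)
  7. substitute 'm' -> 'l'  (+1)
Total edit operations: 4
Edit distance = 4


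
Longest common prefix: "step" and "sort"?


Word 1: "step"
Word 2: "sort"
Comparing from start:
  Pos 0: 's' == 's'
  Pos 1: 't' != 'o' (stop)
LCP = "s" (length 1)


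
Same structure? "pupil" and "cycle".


Pattern of "pupil": [0, 1, 0, 2, 3]
Pattern of "cycle": [0, 1, 0, 2, 3]
Patterns match
Same pattern = Yes


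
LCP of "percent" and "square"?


Word 1: "percent"
Word 2: "square"
Comparing from start:
  Pos 0: 'p' != 's' (stop)
LCP = "" (length 0)


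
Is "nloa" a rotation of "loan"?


Word: "loan", Candidate: "nloa"
Method: check if candidate is substring of word+word
"loanloan" contains "nloa"? Yes
Is rotation = Yes


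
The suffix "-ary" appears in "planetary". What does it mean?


Suffix: -ary
Example: planetary = planet + -ary
Meaning = relating to


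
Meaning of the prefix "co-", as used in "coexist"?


Prefix: co-
As in: coexist -> co- + exist
Meaning = together


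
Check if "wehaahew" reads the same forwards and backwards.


Word: "wehaahew"
Reversed: "wehaahew"
Forward == Backward? wehaahew == wehaahew
Palindrome = Yes


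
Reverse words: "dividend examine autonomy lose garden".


Original: "dividend examine autonomy lose garden"
Words (1..n): dividend | examine | autonomy | lose | garden
Reversed (n..1): garden | lose | autonomy | examine | dividend
Result = "garden lose autonomy examine dividend"


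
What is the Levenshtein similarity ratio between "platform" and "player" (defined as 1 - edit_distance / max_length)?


Word 1: "platform" (length 8)
Word 2: "player" (length 6)
One optimal edit sequence:
  1. keep 'p'
  2. keep 'l'
  3. keep 'a'
  4. delete 't'  (+1)
  5. substitute 'f' -> 'y'  (+1)
  6. substitute 'o' -> 'e'  (+1)
  7. keep 'r'
  8. delete 'm'  (+1)
Edit distance = 4
Max length = max(8, 6) = 8
Similarity = 1 - 4/8
= 0.5000


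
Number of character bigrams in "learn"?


Word: "learn" (length 5)
Number of 2-grams = length - 2 + 1 = 5 - 2 + 1
= 4


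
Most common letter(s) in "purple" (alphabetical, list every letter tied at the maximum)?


Word: "purple"
Letter counts:
  'e': 1
  'l': 1
  'p': 2
  'r': 1
  'u': 1
Maximum count = 2
Most frequent = 'p' (2 times each)


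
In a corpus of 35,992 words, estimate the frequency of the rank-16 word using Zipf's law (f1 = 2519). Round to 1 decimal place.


Zipf's law: f(r) = f(1) / r
f(1) = 2519
f(16) = 2519 / 16
= 157.4 occurrences


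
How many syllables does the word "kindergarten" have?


Word: "kindergarten"
Syllable breakdown: kin / der / gar / ten
Counting: 4 parts
= 4 syllables


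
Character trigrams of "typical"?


Word: "typical" (length 7)
Number of trigrams = 7 - 3 + 1 = 5
  Position 0: "typ"
  Position 1: "ypi"
  Position 2: "pic"
  Position 3: "ica"
  Position 4: "cal"
Trigrams = "typ", "ypi", "pic", "ica", "cal"


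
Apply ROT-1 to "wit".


Word: "wit"
Shift: 1
Each letter → (letter + shift) mod 26:
  'w' (22) + 1 = 23 → 'x'
  'i' (8) + 1 = 9 → 'j'
  't' (19) + 1 = 20 → 'u'
Result = "xju"


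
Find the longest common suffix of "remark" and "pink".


Word 1: "remark"
Word 2: "pink"
Comparing from end:
  Pos -1: 'k' == 'k'
  Pos -2: 'r' != 'n' (stop)
LCS = "k" (length 1)


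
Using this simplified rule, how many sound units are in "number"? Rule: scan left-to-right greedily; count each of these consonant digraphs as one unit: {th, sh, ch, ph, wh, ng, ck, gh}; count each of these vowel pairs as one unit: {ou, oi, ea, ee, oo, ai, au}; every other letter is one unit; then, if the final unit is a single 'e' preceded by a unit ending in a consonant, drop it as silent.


Word: "number" (6 letters)
Left-to-right scan:
  1. 'n' (letter)
  2. 'u' (letter)
  3. 'm' (letter)
  4. 'b' (letter)
  5. 'e' (letter)
  6. 'r' (letter)
Units from scan: 6
Sound units = 6 units


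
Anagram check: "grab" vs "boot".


Word 1: "grab" → sorted: abgr
Word 2: "boot" → sorted: boot
Same letters? abgr != boot
Anagram = No


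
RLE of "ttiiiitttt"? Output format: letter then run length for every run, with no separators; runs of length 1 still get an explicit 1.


String: "ttiiiitttt"
Scanning for consecutive runs:
  't' x 2
  'i' x 4
  't' x 4
RLE = "t2i4t4"


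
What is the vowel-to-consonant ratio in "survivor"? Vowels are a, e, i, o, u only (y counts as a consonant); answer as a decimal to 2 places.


Word: "survivor"
Vowels (a,e,i,o,u): 3
Consonants: 5
Ratio = 3/5
= 0.60


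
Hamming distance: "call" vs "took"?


Comparing character by character (same length = 4):
  Pos 0: 'c' vs 't' !=
  Pos 1: 'a' vs 'o' !=
  Pos 2: 'l' vs 'o' !=
  Pos 3: 'l' vs 'k' !=
Hamming distance = 4


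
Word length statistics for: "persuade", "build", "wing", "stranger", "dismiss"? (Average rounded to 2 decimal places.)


Lengths: "persuade"=8, "build"=5, "wing"=4, "stranger"=8, "dismiss"=7
Sum = 32, Count = 5
Average = 32/5 = 6.40
= avg=6.40, min=4, max=8


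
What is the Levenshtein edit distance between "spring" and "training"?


Word 1: "spring" (length 6)
Word 2: "training" (length 8)
One optimal edit sequence (insert/delete/substitute each cost 1):
  1. insert 't'  (+1)
  2. insert 'r'  (+1)
  3. substitute 's' -> 'a'  (+1)
  4. substitute 'p' -> 'i'  (+1)
  5. substitute 'r' -> 'n'  (+1)
  6. keep 'i'
  7. keep 'n'
  8. keep 'g'
Total edit operations: 5
Edit distance = 5


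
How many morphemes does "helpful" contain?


Word: "helpful"
Morphemes: help / -ful
Each morpheme carries meaning
= 2 morphemes


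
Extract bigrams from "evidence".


Word: "evidence" (length 8)
Number of bigrams = 8 - 2 + 1 = 7
  Position 0: "ev"
  Position 1: "vi"
  Position 2: "id"
  Position 3: "de"
  Position 4: "en"
  Position 5: "nc"
  Position 6: "ce"
Bigrams = "ev", "vi", "id", "de", "en", "nc", "ce"


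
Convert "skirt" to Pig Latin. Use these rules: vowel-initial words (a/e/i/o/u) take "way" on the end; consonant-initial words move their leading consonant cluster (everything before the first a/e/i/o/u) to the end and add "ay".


Word: "skirt"
Starts with consonant(s) → move to end, add 'ay'
Consonant cluster: "sk"
Pig Latin = "irtskay"


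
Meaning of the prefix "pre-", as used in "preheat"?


Prefix: pre-
Example: preheat (pre- + heat)
Meaning = before


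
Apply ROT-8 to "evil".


Word: "evil"
Shift: 8
Each letter → (letter + shift) mod 26:
  'e' (4) + 8 = 12 → 'm'
  'v' (21) + 8 = 3 → 'd'
  'i' (8) + 8 = 16 → 'q'
  'l' (11) + 8 = 19 → 't'
Result = "mdqt"


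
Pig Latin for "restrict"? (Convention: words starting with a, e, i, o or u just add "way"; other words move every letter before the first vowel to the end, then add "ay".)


Word: "restrict"
Starts with consonant(s) → move to end, add 'ay'
Consonant cluster: "r"
Pig Latin = "estrictray"


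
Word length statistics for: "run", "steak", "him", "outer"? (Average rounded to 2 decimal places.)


Lengths: "run"=3, "steak"=5, "him"=3, "outer"=5
Sum = 16, Count = 4
Average = 16/4 = 4.00
= avg=4.00, min=3, max=5


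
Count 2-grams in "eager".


Word: "eager" (length 5)
Number of 2-grams = length - 2 + 1 = 5 - 2 + 1
= 4


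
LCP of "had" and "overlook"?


Word 1: "had"
Word 2: "overlook"
Comparing from start:
  Pos 0: 'h' != 'o' (stop)
LCP = "" (length 0)


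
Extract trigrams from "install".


Word: "install" (length 7)
Number of trigrams = 7 - 3 + 1 = 5
  Position 0: "ins"
  Position 1: "nst"
  Position 2: "sta"
  Position 3: "tal"
  Position 4: "all"
Trigrams = "ins", "nst", "sta", "tal", "all"


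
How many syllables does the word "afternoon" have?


Word: "afternoon"
Syllable breakdown: af / ter / noon
Counting: 3 parts
= 3 syllables


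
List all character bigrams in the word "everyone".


Word: "everyone" (length 8)
Number of bigrams = 8 - 2 + 1 = 7
  Position 0: "ev"
  Position 1: "ve"
  Position 2: "er"
  Position 3: "ry"
  Position 4: "yo"
  Position 5: "on"
  Position 6: "ne"
Bigrams = "ev", "ve", "er", "ry", "yo", "on", "ne"


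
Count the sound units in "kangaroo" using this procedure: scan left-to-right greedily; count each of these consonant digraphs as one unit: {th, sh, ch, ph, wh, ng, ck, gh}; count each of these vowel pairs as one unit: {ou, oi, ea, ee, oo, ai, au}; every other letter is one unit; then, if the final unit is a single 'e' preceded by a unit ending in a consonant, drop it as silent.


Word: "kangaroo" (8 letters)
Left-to-right scan:
  1. 'k' (letter)
  2. 'a' (letter)
  3. 'ng' (digraph)
  4. 'a' (letter)
  5. 'r' (letter)
  6. 'oo' (vowel-pair)
Units from scan: 6
Sound units = 6 units


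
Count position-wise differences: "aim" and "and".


Comparing character by character (same length = 3):
  Pos 0: 'a' vs 'a' =
  Pos 1: 'i' vs 'n' !=
  Pos 2: 'm' vs 'd' !=
Hamming distance = 2


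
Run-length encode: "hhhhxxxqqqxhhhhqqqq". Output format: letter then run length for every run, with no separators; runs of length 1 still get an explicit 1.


String: "hhhhxxxqqqxhhhhqqqq"
Scanning for consecutive runs:
  'h' x 4
  'x' x 3
  'q' x 3
  'x' x 1
  'h' x 4
  'q' x 4
RLE = "h4x3q3x1h4q4"


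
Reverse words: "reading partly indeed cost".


Original: "reading partly indeed cost"
Words (1..n): reading | partly | indeed | cost
Reversed (n..1): cost | indeed | partly | reading
Result = "cost indeed partly reading"


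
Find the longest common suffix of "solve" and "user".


Word 1: "solve"
Word 2: "user"
Comparing from end:
  Pos -1: 'e' != 'r' (stop)
LCS = "" (length 0)


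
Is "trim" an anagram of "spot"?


Word 1: "spot" → sorted: opst
Word 2: "trim" → sorted: imrt
Same letters? opst != imrt
Anagram = No


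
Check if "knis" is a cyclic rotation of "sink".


Word: "sink", Candidate: "knis"
Method: check if candidate is substring of word+word
"sinksink" contains "knis"? No
Is rotation = No


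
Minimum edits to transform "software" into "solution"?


Word 1: "software" (length 8)
Word 2: "solution" (length 8)
One optimal edit sequence (insert/delete/substitute each cost 1):
  1. keep 's'
  2. keep 'o'
  3. substitute 'f' -> 'l'  (+1)
  4. substitute 't' -> 'u'  (+1)
  5. substitute 'w' -> 't'  (+1)
  6. substitute 'a' -> 'i'  (+1)
  7. substitute 'r' -> 'o'  (+1)
  8. substitute 'e' -> 'n'  (+1)
Total edit operations: 6
Edit distance = 6


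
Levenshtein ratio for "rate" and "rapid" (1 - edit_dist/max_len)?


Word 1: "rate" (length 4)
Word 2: "rapid" (length 5)
One optimal edit sequence:
  1. keep 'r'
  2. keep 'a'
  3. insert 'p'  (+1)
  4. substitute 't' -> 'i'  (+1)
  5. substitute 'e' -> 'd'  (+1)
Edit distance = 3
Max length = max(4, 5) = 5
Similarity = 1 - 3/5
= 0.4000


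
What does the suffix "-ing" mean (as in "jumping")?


Suffix: -ing
Example: jumping = jump + -ing
Meaning = present participle


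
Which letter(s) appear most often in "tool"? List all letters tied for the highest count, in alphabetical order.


Word: "tool"
Letter counts:
  'l': 1
  'o': 2
  't': 1
Maximum count = 2
Most frequent = 'o' (2 times each)


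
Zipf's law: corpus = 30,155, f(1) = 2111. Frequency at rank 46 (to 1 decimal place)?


Zipf's law: f(r) = f(1) / r
f(1) = 2111
f(46) = 2111 / 46
= 45.9 occurrences


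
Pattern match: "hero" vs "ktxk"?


Pattern of "hero": [0, 1, 2, 3]
Pattern of "ktxk": [0, 1, 2, 0]
Patterns do not match
Same pattern = No


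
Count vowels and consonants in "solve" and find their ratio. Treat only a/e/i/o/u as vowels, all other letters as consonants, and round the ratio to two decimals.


Word: "solve"
Vowels (a,e,i,o,u): 2
Consonants: 3
Ratio = 2/3
= 0.67


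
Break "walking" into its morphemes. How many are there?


Word: "walking"
Morphemes: walk | -ing
Each morpheme carries meaning
= 2 morphemes


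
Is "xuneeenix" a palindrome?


Word: "xuneeenix"
Reversed: "xineeenux"
Forward == Backward? xuneeenix != xineeenux
Palindrome = No


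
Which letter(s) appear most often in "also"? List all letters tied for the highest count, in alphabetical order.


Word: "also"
Letter counts:
  'a': 1
  'l': 1
  'o': 1
  's': 1
Maximum count = 1
Most frequent = 'a', 'l', 'o', 's' (1 time each)


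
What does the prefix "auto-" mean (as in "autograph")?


Prefix: auto-
Example: autograph (auto- + graph)
Meaning = self


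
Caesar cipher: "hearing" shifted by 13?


Word: "hearing"
Shift: 13
Each letter → (letter + shift) mod 26:
  'h' (7) + 13 = 20 → 'u'
  'e' (4) + 13 = 17 → 'r'
  'a' (0) + 13 = 13 → 'n'
  'r' (17) + 13 = 4 → 'e'
  'i' (8) + 13 = 21 → 'v'
  'n' (13) + 13 = 0 → 'a'
  'g' (6) + 13 = 19 → 't'
Result = "urnevat"


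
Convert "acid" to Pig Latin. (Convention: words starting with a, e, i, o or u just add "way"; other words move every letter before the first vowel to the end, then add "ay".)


Word: "acid"
Starts with vowel → add 'way'
Pig Latin = "acidway"


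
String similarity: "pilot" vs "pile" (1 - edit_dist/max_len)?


Word 1: "pilot" (length 5)
Word 2: "pile" (length 4)
One optimal edit sequence:
  1. keep 'p'
  2. keep 'i'
  3. keep 'l'
  4. delete 'o'  (+1)
  5. substitute 't' -> 'e'  (+1)
Edit distance = 2
Max length = max(5, 4) = 5
Similarity = 1 - 2/5
= 0.6000


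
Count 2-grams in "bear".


Word: "bear" (length 4)
Number of 2-grams = length - 2 + 1 = 4 - 2 + 1
= 3


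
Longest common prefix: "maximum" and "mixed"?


Word 1: "maximum"
Word 2: "mixed"
Comparing from start:
  Pos 0: 'm' == 'm'
  Pos 1: 'a' != 'i' (stop)
LCP = "m" (length 1)


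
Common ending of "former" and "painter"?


Word 1: "former"
Word 2: "painter"
Comparing from end:
  Pos -1: 'r' == 'r'
  Pos -2: 'e' == 'e'
  Pos -3: 'm' != 't' (stop)
LCS = "er" (length 2)


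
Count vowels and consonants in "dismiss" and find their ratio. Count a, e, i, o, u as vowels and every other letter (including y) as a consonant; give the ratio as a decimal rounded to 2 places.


Word: "dismiss"
Vowels (a,e,i,o,u): 2
Consonants: 5
Ratio = 2/5
= 0.40


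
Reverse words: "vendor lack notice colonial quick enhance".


Original: "vendor lack notice colonial quick enhance"
Words (1..n): vendor | lack | notice | colonial | quick | enhance
Reversed (n..1): enhance | quick | colonial | notice | lack | vendor
Result = "enhance quick colonial notice lack vendor"


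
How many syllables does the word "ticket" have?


Word: "ticket"
Syllable breakdown: tick-et
Counting: 2 parts
= 2 syllables


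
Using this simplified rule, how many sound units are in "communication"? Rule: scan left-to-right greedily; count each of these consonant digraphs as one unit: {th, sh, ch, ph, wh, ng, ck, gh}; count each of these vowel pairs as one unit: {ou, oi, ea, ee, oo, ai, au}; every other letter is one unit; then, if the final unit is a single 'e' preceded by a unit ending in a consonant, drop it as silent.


Word: "communication" (13 letters)
Left-to-right scan:
  1. 'c' (letter)
  2. 'o' (letter)
  3. 'm' (letter)
  4. 'm' (letter)
  5. 'u' (letter)
  6. 'n' (letter)
  7. 'i' (letter)
  8. 'c' (letter)
  9. 'a' (letter)
  10. 't' (letter)
  11. 'i' (letter)
  12. 'o' (letter)
  13. 'n' (letter)
Units from scan: 13
Sound units = 13 units


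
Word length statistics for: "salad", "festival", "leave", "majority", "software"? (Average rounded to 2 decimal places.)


Lengths: "salad"=5, "festival"=8, "leave"=5, "majority"=8, "software"=8
Sum = 34, Count = 5
Average = 34/5 = 6.80
= avg=6.80, min=5, max=8


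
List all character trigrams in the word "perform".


Word: "perform" (length 7)
Number of trigrams = 7 - 3 + 1 = 5
  Position 0: "per"
  Position 1: "erf"
  Position 2: "rfo"
  Position 3: "for"
  Position 4: "orm"
Trigrams = "per", "erf", "rfo", "for", "orm"


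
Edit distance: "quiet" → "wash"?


Word 1: "quiet" (length 5)
Word 2: "wash" (length 4)
One optimal edit sequence (insert/delete/substitute each cost 1):
  1. delete 'q'  (+1)
  2. substitute 'u' -> 'w'  (+1)
  3. substitute 'i' -> 'a'  (+1)
  4. substitute 'e' -> 's'  (+1)
  5. substitute 't' -> 'h'  (+1)
Total edit operations: 5
Edit distance = 5


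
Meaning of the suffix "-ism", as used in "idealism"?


Suffix: -ism
Example: idealism = ideal + -ism
Meaning = belief / practice


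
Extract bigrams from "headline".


Word: "headline" (length 8)
Number of bigrams = 8 - 2 + 1 = 7
  Position 0: "he"
  Position 1: "ea"
  Position 2: "ad"
  Position 3: "dl"
  Position 4: "li"
  Position 5: "in"
  Position 6: "ne"
Bigrams = "he", "ea", "ad", "dl", "li", "in", "ne"


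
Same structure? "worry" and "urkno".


Pattern of "worry": [0, 1, 2, 2, 3]
Pattern of "urkno": [0, 1, 2, 3, 4]
Patterns do not match
Same pattern = No


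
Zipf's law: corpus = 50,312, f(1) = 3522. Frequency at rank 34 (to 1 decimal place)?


Zipf's law: f(r) = f(1) / r
f(1) = 3522
f(34) = 3522 / 34
= 103.6 occurrences


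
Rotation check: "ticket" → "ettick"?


Word: "ticket", Candidate: "ettick"
Method: check if candidate is substring of word+word
"ticketticket" contains "ettick"? Yes
Is rotation = Yes


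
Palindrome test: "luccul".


Word: "luccul"
Reversed: "luccul"
Forward == Backward? luccul == luccul
Palindrome = Yes


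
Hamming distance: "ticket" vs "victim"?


Comparing character by character (same length = 6):
  Pos 0: 't' vs 'v' !=
  Pos 1: 'i' vs 'i' =
  Pos 2: 'c' vs 'c' =
  Pos 3: 'k' vs 't' !=
  Pos 4: 'e' vs 'i' !=
  Pos 5: 't' vs 'm' !=
Hamming distance = 4


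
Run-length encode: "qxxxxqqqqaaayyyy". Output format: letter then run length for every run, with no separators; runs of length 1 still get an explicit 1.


String: "qxxxxqqqqaaayyyy"
Scanning for consecutive runs:
  'q' x 1
  'x' x 4
  'q' x 4
  'a' x 3
  'y' x 4
RLE = "q1x4q4a3y4"


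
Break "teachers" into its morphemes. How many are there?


Word: "teachers"
Morphemes: teach + -er + -s
Each morpheme carries meaning
= 3 morphemes


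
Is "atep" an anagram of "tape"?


Word 1: "tape" → sorted: aept
Word 2: "atep" → sorted: aept
Same letters? aept == aept
Anagram = Yes


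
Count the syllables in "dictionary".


Word: "dictionary"
Syllable breakdown: dic-tion-ar-y
Counting: 4 parts
= 4 syllables


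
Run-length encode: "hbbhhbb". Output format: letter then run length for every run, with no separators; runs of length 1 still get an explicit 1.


String: "hbbhhbb"
Scanning for consecutive runs:
  'h' x 1
  'b' x 2
  'h' x 2
  'b' x 2
RLE = "h1b2h2b2"


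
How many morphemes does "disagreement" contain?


Word: "disagreement"
Morphemes: dis- + agree + -ment
Each morpheme carries meaning
= 3 morphemes


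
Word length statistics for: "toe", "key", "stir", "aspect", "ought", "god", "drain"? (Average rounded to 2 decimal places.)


Lengths: "toe"=3, "key"=3, "stir"=4, "aspect"=6, "ought"=5, "god"=3, "drain"=5
Sum = 29, Count = 7
Average = 29/7 = 4.14
= avg=4.14, min=3, max=6


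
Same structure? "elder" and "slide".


Pattern of "elder": [0, 1, 2, 0, 3]
Pattern of "slide": [0, 1, 2, 3, 4]
Patterns do not match
Same pattern = No


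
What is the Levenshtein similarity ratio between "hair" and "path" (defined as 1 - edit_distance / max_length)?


Word 1: "hair" (length 4)
Word 2: "path" (length 4)
One optimal edit sequence:
  1. substitute 'h' -> 'p'  (+1)
  2. keep 'a'
  3. substitute 'i' -> 't'  (+1)
  4. substitute 'r' -> 'h'  (+1)
Edit distance = 3
Max length = max(4, 4) = 4
Similarity = 1 - 3/4
= 0.2500


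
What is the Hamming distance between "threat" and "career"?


Comparing character by character (same length = 6):
  Pos 0: 't' vs 'c' !=
  Pos 1: 'h' vs 'a' !=
  Pos 2: 'r' vs 'r' =
  Pos 3: 'e' vs 'e' =
  Pos 4: 'a' vs 'e' !=
  Pos 5: 't' vs 'r' !=
Hamming distance = 4


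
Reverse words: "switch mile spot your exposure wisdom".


Original: "switch mile spot your exposure wisdom"
Words (1..n): switch | mile | spot | your | exposure | wisdom
Reversed (n..1): wisdom | exposure | your | spot | mile | switch
Result = "wisdom exposure your spot mile switch"
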